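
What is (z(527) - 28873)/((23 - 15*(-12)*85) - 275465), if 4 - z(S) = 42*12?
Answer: 9791/86714 ≈ 0.11291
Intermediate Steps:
z(S) = -500 (z(S) = 4 - 42*12 = 4 - 1*504 = 4 - 504 = -500)
(z(527) - 28873)/((23 - 15*(-12)*85) - 275465) = (-500 - 28873)/((23 - 15*(-12)*85) - 275465) = -29373/((23 + 180*85) - 275465) = -29373/((23 + 15300) - 275465) = -29373/(15323 - 275465) = -29373/(-260142) = -29373*(-1/260142) = 9791/86714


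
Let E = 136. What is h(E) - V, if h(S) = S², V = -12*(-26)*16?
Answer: 13504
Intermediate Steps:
V = 4992 (V = 312*16 = 4992)
h(E) - V = 136² - 1*4992 = 18496 - 4992 = 13504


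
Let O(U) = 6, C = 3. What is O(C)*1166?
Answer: 6996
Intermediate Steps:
O(C)*1166 = 6*1166 = 6996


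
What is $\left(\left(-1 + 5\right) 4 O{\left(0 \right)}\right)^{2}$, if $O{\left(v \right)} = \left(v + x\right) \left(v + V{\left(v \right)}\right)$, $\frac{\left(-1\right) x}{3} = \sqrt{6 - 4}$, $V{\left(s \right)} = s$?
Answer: $0$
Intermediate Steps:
$x = - 3 \sqrt{2}$ ($x = - 3 \sqrt{6 - 4} = - 3 \sqrt{2} \approx -4.2426$)
$O{\left(v \right)} = 2 v \left(v - 3 \sqrt{2}\right)$ ($O{\left(v \right)} = \left(v - 3 \sqrt{2}\right) \left(v + v\right) = \left(v - 3 \sqrt{2}\right) 2 v = 2 v \left(v - 3 \sqrt{2}\right)$)
$\left(\left(-1 + 5\right) 4 O{\left(0 \right)}\right)^{2} = \left(\left(-1 + 5\right) 4 \cdot 2 \cdot 0 \left(0 - 3 \sqrt{2}\right)\right)^{2} = \left(4 \cdot 4 \cdot 2 \cdot 0 \left(- 3 \sqrt{2}\right)\right)^{2} = \left(16 \cdot 0\right)^{2} = 0^{2} = 0$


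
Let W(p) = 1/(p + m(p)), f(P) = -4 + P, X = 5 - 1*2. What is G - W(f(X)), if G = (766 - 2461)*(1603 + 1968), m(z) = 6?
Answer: -30264226/5 ≈ -6.0528e+6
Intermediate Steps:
X = 3 (X = 5 - 2 = 3)
G = -6052845 (G = -1695*3571 = -6052845)
W(p) = 1/(6 + p) (W(p) = 1/(p + 6) = 1/(6 + p))
G - W(f(X)) = -6052845 - 1/(6 + (-4 + 3)) = -6052845 - 1/(6 - 1) = -6052845 - 1/5 = -6052845 - 1*⅕ = -6052845 - ⅕ = -30264226/5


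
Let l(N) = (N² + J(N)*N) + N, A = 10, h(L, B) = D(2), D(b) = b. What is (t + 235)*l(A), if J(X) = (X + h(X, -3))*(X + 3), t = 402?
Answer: 1063790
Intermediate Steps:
h(L, B) = 2
J(X) = (2 + X)*(3 + X) (J(X) = (X + 2)*(X + 3) = (2 + X)*(3 + X))
l(N) = N + N² + N*(6 + N² + 5*N) (l(N) = (N² + (6 + N² + 5*N)*N) + N = (N² + N*(6 + N² + 5*N)) + N = N + N² + N*(6 + N² + 5*N))
(t + 235)*l(A) = (402 + 235)*(10*(7 + 10² + 6*10)) = 637*(10*(7 + 100 + 60)) = 637*(10*167) = 637*1670 = 1063790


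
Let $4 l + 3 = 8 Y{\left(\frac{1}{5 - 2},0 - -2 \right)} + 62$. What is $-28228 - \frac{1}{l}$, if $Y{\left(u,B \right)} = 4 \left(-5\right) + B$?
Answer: $- \frac{2399376}{85} \approx -28228.0$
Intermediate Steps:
$Y{\left(u,B \right)} = -20 + B$
$l = - \frac{85}{4}$ ($l = - \frac{3}{4} + \frac{8 \left(-20 + \left(0 - -2\right)\right) + 62}{4} = - \frac{3}{4} + \frac{8 \left(-20 + \left(0 + 2\right)\right) + 62}{4} = - \frac{3}{4} + \frac{8 \left(-20 + 2\right) + 62}{4} = - \frac{3}{4} + \frac{8 \left(-18\right) + 62}{4} = - \frac{3}{4} + \frac{-144 + 62}{4} = - \frac{3}{4} + \frac{1}{4} \left(-82\right) = - \frac{3}{4} - \frac{41}{2} = - \frac{85}{4} \approx -21.25$)
$-28228 - \frac{1}{l} = -28228 - \frac{1}{- \frac{85}{4}} = -28228 - - \frac{4}{85} = -28228 + \frac{4}{85} = - \frac{2399376}{85}$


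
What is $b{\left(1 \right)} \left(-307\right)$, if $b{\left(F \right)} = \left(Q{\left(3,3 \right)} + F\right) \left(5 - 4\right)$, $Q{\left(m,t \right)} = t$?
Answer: $-1228$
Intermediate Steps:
$b{\left(F \right)} = 3 + F$ ($b{\left(F \right)} = \left(3 + F\right) \left(5 - 4\right) = \left(3 + F\right) 1 = 3 + F$)
$b{\left(1 \right)} \left(-307\right) = \left(3 + 1\right) \left(-307\right) = 4 \left(-307\right) = -1228$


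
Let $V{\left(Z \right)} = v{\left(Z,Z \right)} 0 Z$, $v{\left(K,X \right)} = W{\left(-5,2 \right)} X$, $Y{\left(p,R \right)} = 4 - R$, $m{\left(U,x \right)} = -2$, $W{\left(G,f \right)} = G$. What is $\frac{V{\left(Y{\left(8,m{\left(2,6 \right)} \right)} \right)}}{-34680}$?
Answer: $0$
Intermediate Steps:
$v{\left(K,X \right)} = - 5 X$
$V{\left(Z \right)} = 0$ ($V{\left(Z \right)} = - 5 Z 0 Z = 0 Z = 0$)
$\frac{V{\left(Y{\left(8,m{\left(2,6 \right)} \right)} \right)}}{-34680} = \frac{0}{-34680} = 0 \left(- \frac{1}{34680}\right) = 0$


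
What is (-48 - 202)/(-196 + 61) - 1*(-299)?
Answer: 8123/27 ≈ 300.85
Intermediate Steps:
(-48 - 202)/(-196 + 61) - 1*(-299) = -250/(-135) + 299 = -250*(-1/135) + 299 = 50/27 + 299 = 8123/27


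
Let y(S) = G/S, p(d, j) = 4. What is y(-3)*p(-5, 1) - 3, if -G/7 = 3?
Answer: 25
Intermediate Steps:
G = -21 (G = -7*3 = -21)
y(S) = -21/S
y(-3)*p(-5, 1) - 3 = -21/(-3)*4 - 3 = -21*(-⅓)*4 - 3 = 7*4 - 3 = 28 - 3 = 25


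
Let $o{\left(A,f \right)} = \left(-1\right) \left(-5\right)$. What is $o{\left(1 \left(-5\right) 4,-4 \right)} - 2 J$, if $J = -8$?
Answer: $21$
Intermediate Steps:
$o{\left(A,f \right)} = 5$
$o{\left(1 \left(-5\right) 4,-4 \right)} - 2 J = 5 - -16 = 5 + 16 = 21$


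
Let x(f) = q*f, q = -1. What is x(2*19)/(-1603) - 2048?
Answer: -3282906/1603 ≈ -2048.0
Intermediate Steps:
x(f) = -f
x(2*19)/(-1603) - 2048 = -2*19/(-1603) - 2048 = -1*38*(-1/1603) - 2048 = -38*(-1/1603) - 2048 = 38/1603 - 2048 = -3282906/1603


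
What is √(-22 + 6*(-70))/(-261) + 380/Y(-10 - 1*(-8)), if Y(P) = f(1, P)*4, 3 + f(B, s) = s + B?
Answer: -95/4 - I*√442/261 ≈ -23.75 - 0.080551*I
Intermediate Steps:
f(B, s) = -3 + B + s (f(B, s) = -3 + (s + B) = -3 + (B + s) = -3 + B + s)
Y(P) = -8 + 4*P (Y(P) = (-3 + 1 + P)*4 = (-2 + P)*4 = -8 + 4*P)
√(-22 + 6*(-70))/(-261) + 380/Y(-10 - 1*(-8)) = √(-22 + 6*(-70))/(-261) + 380/(-8 + 4*(-10 - 1*(-8))) = √(-22 - 420)*(-1/261) + 380/(-8 + 4*(-10 + 8)) = √(-442)*(-1/261) + 380/(-8 + 4*(-2)) = (I*√442)*(-1/261) + 380/(-8 - 8) = -I*√442/261 + 380/(-16) = -I*√442/261 + 380*(-1/16) = -I*√442/261 - 95/4 = -95/4 - I*√442/261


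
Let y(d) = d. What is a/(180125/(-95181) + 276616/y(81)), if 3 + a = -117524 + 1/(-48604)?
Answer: -14679920046229083/426321842740028 ≈ -34.434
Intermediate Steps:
a = -5712282309/48604 (a = -3 + (-117524 + 1/(-48604)) = -3 + (-117524 - 1/48604) = -3 - 5712136497/48604 = -5712282309/48604 ≈ -1.1753e+5)
a/(180125/(-95181) + 276616/y(81)) = -5712282309/(48604*(180125/(-95181) + 276616/81)) = -5712282309/(48604*(180125*(-1/95181) + 276616*(1/81))) = -5712282309/(48604*(-180125/95181 + 276616/81)) = -5712282309/(48604*8771332457/2569887) = -5712282309/48604*2569887/8771332457 = -14679920046229083/426321842740028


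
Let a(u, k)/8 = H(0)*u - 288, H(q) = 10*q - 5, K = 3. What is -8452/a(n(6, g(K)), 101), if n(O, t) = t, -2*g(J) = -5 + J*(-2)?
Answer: 2113/631 ≈ 3.3487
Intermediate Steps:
g(J) = 5/2 + J (g(J) = -(-5 + J*(-2))/2 = -(-5 - 2*J)/2 = 5/2 + J)
H(q) = -5 + 10*q
a(u, k) = -2304 - 40*u (a(u, k) = 8*((-5 + 10*0)*u - 288) = 8*((-5 + 0)*u - 288) = 8*(-5*u - 288) = 8*(-288 - 5*u) = -2304 - 40*u)
-8452/a(n(6, g(K)), 101) = -8452/(-2304 - 40*(5/2 + 3)) = -8452/(-2304 - 40*11/2) = -8452/(-2304 - 220) = -8452/(-2524) = -8452*(-1/2524) = 2113/631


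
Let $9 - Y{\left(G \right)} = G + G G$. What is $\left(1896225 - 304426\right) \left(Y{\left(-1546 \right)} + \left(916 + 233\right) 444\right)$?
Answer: $-2990043200595$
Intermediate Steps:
$Y{\left(G \right)} = 9 - G - G^{2}$ ($Y{\left(G \right)} = 9 - \left(G + G G\right) = 9 - \left(G + G^{2}\right) = 9 - G - G^{2}$)
$\left(1896225 - 304426\right) \left(Y{\left(-1546 \right)} + \left(916 + 233\right) 444\right) = \left(1896225 - 304426\right) \left(\left(9 - -1546 - \left(-1546\right)^{2}\right) + \left(916 + 233\right) 444\right) = 1591799 \left(\left(9 + 1546 - 2390116\right) + 1149 \cdot 444\right) = 1591799 \left(\left(9 + 1546 - 2390116\right) + 510156\right) = 1591799 \left(-2388561 + 510156\right) = 1591799 \left(-1878405\right) = -2990043200595$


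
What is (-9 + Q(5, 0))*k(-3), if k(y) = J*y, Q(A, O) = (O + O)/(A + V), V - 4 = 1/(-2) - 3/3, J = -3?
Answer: -81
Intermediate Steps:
V = 5/2 (V = 4 + (1/(-2) - 3/3) = 4 + (1*(-½) - 3*⅓) = 4 + (-½ - 1) = 4 - 3/2 = 5/2 ≈ 2.5000)
Q(A, O) = 2*O/(5/2 + A) (Q(A, O) = (O + O)/(A + 5/2) = (2*O)/(5/2 + A) = 2*O/(5/2 + A))
k(y) = -3*y
(-9 + Q(5, 0))*k(-3) = (-9 + 4*0/(5 + 2*5))*(-3*(-3)) = (-9 + 4*0/(5 + 10))*9 = (-9 + 4*0/15)*9 = (-9 + 4*0*(1/15))*9 = (-9 + 0)*9 = -9*9 = -81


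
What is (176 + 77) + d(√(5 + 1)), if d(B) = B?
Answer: 253 + √6 ≈ 255.45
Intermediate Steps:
(176 + 77) + d(√(5 + 1)) = (176 + 77) + √(5 + 1) = 253 + √6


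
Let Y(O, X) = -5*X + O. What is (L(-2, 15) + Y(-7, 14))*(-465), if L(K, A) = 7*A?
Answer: -13020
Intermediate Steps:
Y(O, X) = O - 5*X
(L(-2, 15) + Y(-7, 14))*(-465) = (7*15 + (-7 - 5*14))*(-465) = (105 + (-7 - 70))*(-465) = (105 - 77)*(-465) = 28*(-465) = -13020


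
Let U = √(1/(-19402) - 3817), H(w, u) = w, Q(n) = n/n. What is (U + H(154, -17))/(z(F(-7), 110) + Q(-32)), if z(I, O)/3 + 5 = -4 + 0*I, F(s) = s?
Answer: -77/13 - I*√1436862353870/504452 ≈ -5.9231 - 2.3762*I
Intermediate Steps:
Q(n) = 1
z(I, O) = -27 (z(I, O) = -15 + 3*(-4 + 0*I) = -15 + 3*(-4 + 0) = -15 + 3*(-4) = -15 - 12 = -27)
U = I*√1436862353870/19402 (U = √(-1/19402 - 3817) = √(-74057435/19402) = I*√1436862353870/19402 ≈ 61.782*I)
(U + H(154, -17))/(z(F(-7), 110) + Q(-32)) = (I*√1436862353870/19402 + 154)/(-27 + 1) = (154 + I*√1436862353870/19402)/(-26) = (154 + I*√1436862353870/19402)*(-1/26) = -77/13 - I*√1436862353870/504452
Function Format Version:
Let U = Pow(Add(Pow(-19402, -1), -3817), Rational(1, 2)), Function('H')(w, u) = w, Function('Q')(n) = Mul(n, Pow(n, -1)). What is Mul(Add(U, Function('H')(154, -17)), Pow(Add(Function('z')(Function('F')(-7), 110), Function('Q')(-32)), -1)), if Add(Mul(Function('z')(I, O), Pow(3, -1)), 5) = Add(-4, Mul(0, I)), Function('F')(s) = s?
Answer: Add(Rational(-77, 13), Mul(Rational(-1, 504452), I, Pow(1436862353870, Rational(1, 2)))) ≈ Add(-5.9231, Mul(-2.3762, I))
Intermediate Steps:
Function('Q')(n) = 1
Function('z')(I, O) = -27 (Function('z')(I, O) = Add(-15, Mul(3, Add(-4, Mul(0, I)))) = Add(-15, Mul(3, Add(-4, 0))) = Add(-15, Mul(3, -4)) = Add(-15, -12) = -27)
U = Mul(Rational(1, 19402), I, Pow(1436862353870, Rational(1, 2))) (U = Pow(Add(Rational(-1, 19402), -3817), Rational(1, 2)) = Pow(Rational(-74057435, 19402), Rational(1, 2)) = Mul(Rational(1, 19402), I, Pow(1436862353870, Rational(1, 2))) ≈ Mul(61.782, I))
Mul(Add(U, Function('H')(154, -17)), Pow(Add(Function('z')(Function('F')(-7), 110), Function('Q')(-32)), -1)) = Mul(Add(Mul(Rational(1, 19402), I, Pow(1436862353870, Rational(1, 2))), 154), Pow(Add(-27, 1), -1)) = Mul(Add(154, Mul(Rational(1, 19402), I, Pow(1436862353870, Rational(1, 2)))), Pow(-26, -1)) = Mul(Add(154, Mul(Rational(1, 19402), I, Pow(1436862353870, Rational(1, 2)))), Rational(-1, 26)) = Add(Rational(-77, 13), Mul(Rational(-1, 504452), I, Pow(1436862353870, Rational(1, 2))))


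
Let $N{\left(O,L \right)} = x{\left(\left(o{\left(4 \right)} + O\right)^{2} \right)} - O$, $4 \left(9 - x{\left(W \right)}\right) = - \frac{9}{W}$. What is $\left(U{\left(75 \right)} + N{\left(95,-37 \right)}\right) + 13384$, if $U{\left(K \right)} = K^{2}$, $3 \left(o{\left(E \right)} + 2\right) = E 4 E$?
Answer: $\frac{8905088189}{470596} \approx 18923.0$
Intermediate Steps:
$o{\left(E \right)} = -2 + \frac{4 E^{2}}{3}$ ($o{\left(E \right)} = -2 + \frac{E 4 E}{3} = -2 + \frac{4 E E}{3} = -2 + \frac{4 E^{2}}{3}$)
$x{\left(W \right)} = 9 + \frac{9}{4 W}$ ($x{\left(W \right)} = 9 - \frac{\left(-9\right) \frac{1}{W}}{4} = 9 + \frac{9}{4 W}$)
$N{\left(O,L \right)} = 9 - O + \frac{9}{4 \left(\frac{58}{3} + O\right)^{2}}$ ($N{\left(O,L \right)} = \left(9 + \frac{9}{4 \left(\left(-2 + \frac{4 \cdot 4^{2}}{3}\right) + O\right)^{2}}\right) - O = \left(9 + \frac{9}{4 \left(\left(-2 + \frac{4}{3} \cdot 16\right) + O\right)^{2}}\right) - O = \left(9 + \frac{9}{4 \left(\left(-2 + \frac{64}{3}\right) + O\right)^{2}}\right) - O = \left(9 + \frac{9}{4 \left(\frac{58}{3} + O\right)^{2}}\right) - O = 9 - O + \frac{9}{4 \left(\frac{58}{3} + O\right)^{2}}$)
$\left(U{\left(75 \right)} + N{\left(95,-37 \right)}\right) + 13384 = \left(75^{2} + \left(9 - 95 + \frac{81}{4 \left(58 + 3 \cdot 95\right)^{2}}\right)\right) + 13384 = \left(5625 + \left(9 - 95 + \frac{81}{4 \left(58 + 285\right)^{2}}\right)\right) + 13384 = \left(5625 + \left(9 - 95 + \frac{81}{4 \cdot 117649}\right)\right) + 13384 = \left(5625 + \left(9 - 95 + \frac{81}{4} \cdot \frac{1}{117649}\right)\right) + 13384 = \left(5625 + \left(9 - 95 + \frac{81}{470596}\right)\right) + 13384 = \left(5625 - \frac{40471175}{470596}\right) + 13384 = \frac{2606631325}{470596} + 13384 = \frac{8905088189}{470596}$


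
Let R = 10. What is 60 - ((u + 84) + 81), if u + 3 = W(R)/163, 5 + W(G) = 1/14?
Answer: -232695/2282 ≈ -101.97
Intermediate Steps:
W(G) = -69/14 (W(G) = -5 + 1/14 = -69/14)
u = -6915/2282 (u = -3 - 69/14/163 = -3 - 69/14*1/163 = -3 - 69/2282 = -6915/2282 ≈ -3.0302)
60 - ((u + 84) + 81) = 60 - ((-6915/2282 + 84) + 81) = 60 - (184773/2282 + 81) = 60 - 1*369615/2282 = 60 - 369615/2282 = -232695/2282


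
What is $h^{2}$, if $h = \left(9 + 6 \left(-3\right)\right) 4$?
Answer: $1296$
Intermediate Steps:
$h = -36$ ($h = \left(9 - 18\right) 4 = \left(-9\right) 4 = -36$)
$h^{2} = \left(-36\right)^{2} = 1296$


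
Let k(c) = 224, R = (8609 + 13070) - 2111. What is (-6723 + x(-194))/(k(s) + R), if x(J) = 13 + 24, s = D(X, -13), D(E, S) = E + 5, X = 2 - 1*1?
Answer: -3343/9896 ≈ -0.33781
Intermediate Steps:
X = 1 (X = 2 - 1 = 1)
D(E, S) = 5 + E
R = 19568 (R = 21679 - 2111 = 19568)
s = 6 (s = 5 + 1 = 6)
x(J) = 37
(-6723 + x(-194))/(k(s) + R) = (-6723 + 37)/(224 + 19568) = -6686/19792 = -6686*1/19792 = -3343/9896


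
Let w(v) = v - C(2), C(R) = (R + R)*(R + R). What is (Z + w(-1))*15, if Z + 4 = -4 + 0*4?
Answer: -375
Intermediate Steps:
C(R) = 4*R² (C(R) = (2*R)*(2*R) = 4*R²)
Z = -8 (Z = -4 + (-4 + 0*4) = -4 + (-4 + 0) = -4 - 4 = -8)
w(v) = -16 + v (w(v) = v - 4*2² = v - 4*4 = v - 1*16 = v - 16 = -16 + v)
(Z + w(-1))*15 = (-8 + (-16 - 1))*15 = (-8 - 17)*15 = -25*15 = -375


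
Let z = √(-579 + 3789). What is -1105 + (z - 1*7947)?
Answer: -9052 + √3210 ≈ -8995.3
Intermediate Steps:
z = √3210 ≈ 56.657
-1105 + (z - 1*7947) = -1105 + (√3210 - 1*7947) = -1105 + (√3210 - 7947) = -1105 + (-7947 + √3210) = -9052 + √3210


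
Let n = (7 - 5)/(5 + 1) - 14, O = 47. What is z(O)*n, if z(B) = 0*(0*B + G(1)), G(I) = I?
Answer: 0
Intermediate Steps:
z(B) = 0 (z(B) = 0*(0*B + 1) = 0*(0 + 1) = 0*1 = 0)
n = -41/3 (n = 2/6 - 14 = 2*(1/6) - 14 = 1/3 - 14 = -41/3 ≈ -13.667)
z(O)*n = 0*(-41/3) = 0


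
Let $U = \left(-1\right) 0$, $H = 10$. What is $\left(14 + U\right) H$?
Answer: $140$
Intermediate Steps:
$U = 0$
$\left(14 + U\right) H = \left(14 + 0\right) 10 = 14 \cdot 10 = 140$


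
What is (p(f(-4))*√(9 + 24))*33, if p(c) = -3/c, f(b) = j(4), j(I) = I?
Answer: -99*√33/4 ≈ -142.18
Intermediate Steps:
f(b) = 4
(p(f(-4))*√(9 + 24))*33 = ((-3/4)*√(9 + 24))*33 = ((-3*¼)*√33)*33 = -3*√33/4*33 = -99*√33/4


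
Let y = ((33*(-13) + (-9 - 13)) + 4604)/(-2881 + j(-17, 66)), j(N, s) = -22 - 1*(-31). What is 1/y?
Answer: -2872/4153 ≈ -0.69155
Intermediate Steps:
j(N, s) = 9 (j(N, s) = -22 + 31 = 9)
y = -4153/2872 (y = ((33*(-13) + (-9 - 13)) + 4604)/(-2881 + 9) = ((-429 - 22) + 4604)/(-2872) = (-451 + 4604)*(-1/2872) = 4153*(-1/2872) = -4153/2872 ≈ -1.4460)
1/y = 1/(-4153/2872) = -2872/4153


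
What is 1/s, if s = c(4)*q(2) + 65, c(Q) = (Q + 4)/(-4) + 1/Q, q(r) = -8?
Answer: 1/79 ≈ 0.012658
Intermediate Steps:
c(Q) = -1 + 1/Q - Q/4 (c(Q) = (4 + Q)*(-¼) + 1/Q = (-1 - Q/4) + 1/Q = -1 + 1/Q - Q/4)
s = 79 (s = (-1 + 1/4 - ¼*4)*(-8) + 65 = (-1 + ¼ - 1)*(-8) + 65 = -7/4*(-8) + 65 = 14 + 65 = 79)
1/s = 1/79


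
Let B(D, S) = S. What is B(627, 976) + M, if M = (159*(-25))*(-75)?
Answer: 299101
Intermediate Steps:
M = 298125 (M = -3975*(-75) = 298125)
B(627, 976) + M = 976 + 298125 = 299101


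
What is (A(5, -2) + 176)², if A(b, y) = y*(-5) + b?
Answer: 36481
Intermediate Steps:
A(b, y) = b - 5*y (A(b, y) = -5*y + b = b - 5*y)
(A(5, -2) + 176)² = ((5 - 5*(-2)) + 176)² = ((5 + 10) + 176)² = (15 + 176)² = 191² = 36481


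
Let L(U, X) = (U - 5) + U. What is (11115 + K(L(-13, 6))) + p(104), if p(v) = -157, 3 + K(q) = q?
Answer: 10924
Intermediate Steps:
L(U, X) = -5 + 2*U (L(U, X) = (-5 + U) + U = -5 + 2*U)
K(q) = -3 + q
(11115 + K(L(-13, 6))) + p(104) = (11115 + (-3 + (-5 + 2*(-13)))) - 157 = (11115 + (-3 + (-5 - 26))) - 157 = (11115 + (-3 - 31)) - 157 = (11115 - 34) - 157 = 11081 - 157 = 10924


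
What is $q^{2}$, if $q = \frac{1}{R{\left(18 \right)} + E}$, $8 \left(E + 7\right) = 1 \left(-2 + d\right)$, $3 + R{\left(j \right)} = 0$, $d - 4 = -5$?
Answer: $\frac{64}{6889} \approx 0.0092902$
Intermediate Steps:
$d = -1$ ($d = 4 - 5 = -1$)
$R{\left(j \right)} = -3$ ($R{\left(j \right)} = -3 + 0 = -3$)
$E = - \frac{59}{8}$ ($E = -7 + \frac{1 \left(-2 - 1\right)}{8} = -7 + \frac{1 \left(-3\right)}{8} = -7 + \frac{1}{8} \left(-3\right) = -7 - \frac{3}{8} = - \frac{59}{8} \approx -7.375$)
$q = - \frac{8}{83}$ ($q = \frac{1}{-3 - \frac{59}{8}} = \frac{1}{- \frac{83}{8}} = - \frac{8}{83} \approx -0.096385$)
$q^{2} = \left(- \frac{8}{83}\right)^{2} = \frac{64}{6889}$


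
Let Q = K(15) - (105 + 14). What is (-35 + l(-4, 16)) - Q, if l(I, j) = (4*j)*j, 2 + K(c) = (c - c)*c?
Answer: 1110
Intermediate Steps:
K(c) = -2 (K(c) = -2 + (c - c)*c = -2 + 0*c = -2 + 0 = -2)
l(I, j) = 4*j²
Q = -121 (Q = -2 - (105 + 14) = -2 - 1*119 = -2 - 119 = -121)
(-35 + l(-4, 16)) - Q = (-35 + 4*16²) - 1*(-121) = (-35 + 4*256) + 121 = (-35 + 1024) + 121 = 989 + 121 = 1110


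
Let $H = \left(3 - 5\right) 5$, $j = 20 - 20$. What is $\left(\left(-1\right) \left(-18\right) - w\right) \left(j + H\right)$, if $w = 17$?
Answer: $-10$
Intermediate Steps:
$j = 0$
$H = -10$ ($H = \left(-2\right) 5 = -10$)
$\left(\left(-1\right) \left(-18\right) - w\right) \left(j + H\right) = \left(\left(-1\right) \left(-18\right) - 17\right) \left(0 - 10\right) = \left(18 - 17\right) \left(-10\right) = 1 \left(-10\right) = -10$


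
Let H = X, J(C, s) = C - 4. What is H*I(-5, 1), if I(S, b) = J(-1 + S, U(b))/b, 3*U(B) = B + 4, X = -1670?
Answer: 16700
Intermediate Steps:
U(B) = 4/3 + B/3 (U(B) = (B + 4)/3 = (4 + B)/3 = 4/3 + B/3)
J(C, s) = -4 + C
H = -1670
I(S, b) = (-5 + S)/b (I(S, b) = (-4 + (-1 + S))/b = (-5 + S)/b)
H*I(-5, 1) = -1670*(-5 - 5)/1 = -1670*(-10) = 16700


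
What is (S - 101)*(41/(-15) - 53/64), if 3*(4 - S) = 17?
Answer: 263263/720 ≈ 365.64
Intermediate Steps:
S = -5/3 (S = 4 - 1/3*17 = 4 - 17/3 = -5/3 ≈ -1.6667)
(S - 101)*(41/(-15) - 53/64) = (-5/3 - 101)*(41/(-15) - 53/64) = -308*(41*(-1/15) - 53*1/64)/3 = -308*(-41/15 - 53/64)/3 = -308/3*(-3419/960) = 263263/720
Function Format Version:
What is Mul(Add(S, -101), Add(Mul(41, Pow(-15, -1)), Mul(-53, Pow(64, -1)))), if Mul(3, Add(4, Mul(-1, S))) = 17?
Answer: Rational(263263, 720) ≈ 365.64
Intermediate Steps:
S = Rational(-5, 3) (S = Add(4, Mul(Rational(-1, 3), 17)) = Add(4, Rational(-17, 3)) = Rational(-5, 3) ≈ -1.6667)
Mul(Add(S, -101), Add(Mul(41, Pow(-15, -1)), Mul(-53, Pow(64, -1)))) = Mul(Add(Rational(-5, 3), -101), Add(Mul(41, Pow(-15, -1)), Mul(-53, Pow(64, -1)))) = Mul(Rational(-308, 3), Add(Mul(41, Rational(-1, 15)), Mul(-53, Rational(1, 64)))) = Mul(Rational(-308, 3), Add(Rational(-41, 15), Rational(-53, 64))) = Mul(Rational(-308, 3), Rational(-3419, 960)) = Rational(263263, 720)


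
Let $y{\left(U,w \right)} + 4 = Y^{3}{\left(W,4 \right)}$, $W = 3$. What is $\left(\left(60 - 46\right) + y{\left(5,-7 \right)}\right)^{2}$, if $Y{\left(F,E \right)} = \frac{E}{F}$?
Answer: $\frac{111556}{729} \approx 153.03$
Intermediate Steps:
$y{\left(U,w \right)} = - \frac{44}{27}$ ($y{\left(U,w \right)} = -4 + \left(\frac{4}{3}\right)^{3} = -4 + \frac{64}{27} = - \frac{44}{27}$)
$\left(\left(60 - 46\right) + y{\left(5,-7 \right)}\right)^{2} = \left(\left(60 - 46\right) - \frac{44}{27}\right)^{2} = \left(14 - \frac{44}{27}\right)^{2} = \left(\frac{334}{27}\right)^{2} = \frac{111556}{729}$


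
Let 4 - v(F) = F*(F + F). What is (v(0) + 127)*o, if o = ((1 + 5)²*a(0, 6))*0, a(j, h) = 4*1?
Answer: 0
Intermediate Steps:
a(j, h) = 4
o = 0 (o = ((1 + 5)²*4)*0 = (6²*4)*0 = (36*4)*0 = 144*0 = 0)
v(F) = 4 - 2*F² (v(F) = 4 - F*(F + F) = 4 - F*2*F = 4 - 2*F²)
(v(0) + 127)*o = ((4 - 2*0²) + 127)*0 = ((4 - 2*0) + 127)*0 = ((4 + 0) + 127)*0 = (4 + 127)*0 = 131*0 = 0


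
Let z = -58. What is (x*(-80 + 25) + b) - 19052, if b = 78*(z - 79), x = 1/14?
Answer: -416387/14 ≈ -29742.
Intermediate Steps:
x = 1/14 ≈ 0.071429
b = -10686 (b = 78*(-58 - 79) = 78*(-137) = -10686)
(x*(-80 + 25) + b) - 19052 = ((-80 + 25)/14 - 10686) - 19052 = ((1/14)*(-55) - 10686) - 19052 = (-55/14 - 10686) - 19052 = -149659/14 - 19052 = -416387/14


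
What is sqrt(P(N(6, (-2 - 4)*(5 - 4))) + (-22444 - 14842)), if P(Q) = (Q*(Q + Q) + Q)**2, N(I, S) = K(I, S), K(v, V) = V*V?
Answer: sqrt(6869098) ≈ 2620.9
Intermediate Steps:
K(v, V) = V**2
N(I, S) = S**2
P(Q) = (Q + 2*Q**2)**2 (P(Q) = (Q*(2*Q) + Q)**2 = (2*Q**2 + Q)**2 = (Q + 2*Q**2)**2)
sqrt(P(N(6, (-2 - 4)*(5 - 4))) + (-22444 - 14842)) = sqrt((((-2 - 4)*(5 - 4))**2)**2*(1 + 2*((-2 - 4)*(5 - 4))**2)**2 + (-22444 - 14842)) = sqrt(((-6*1)**2)**2*(1 + 2*(-6*1)**2)**2 - 37286) = sqrt(((-6)**2)**2*(1 + 2*(-6)**2)**2 - 37286) = sqrt(36**2*(1 + 2*36)**2 - 37286) = sqrt(1296*(1 + 72)**2 - 37286) = sqrt(1296*73**2 - 37286) = sqrt(1296*5329 - 37286) = sqrt(6906384 - 37286) = sqrt(6869098)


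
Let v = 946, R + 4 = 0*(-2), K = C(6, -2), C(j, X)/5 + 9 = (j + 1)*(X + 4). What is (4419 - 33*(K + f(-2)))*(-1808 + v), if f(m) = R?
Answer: -3211812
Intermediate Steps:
C(j, X) = -45 + 5*(1 + j)*(4 + X) (C(j, X) = -45 + 5*((j + 1)*(X + 4)) = -45 + 5*((1 + j)*(4 + X)) = -45 + 5*(1 + j)*(4 + X))
K = 25 (K = -25 + 5*(-2) + 20*6 + 5*(-2)*6 = -25 - 10 + 120 - 60 = 25)
R = -4 (R = -4 + 0*(-2) = -4 + 0 = -4)
f(m) = -4
(4419 - 33*(K + f(-2)))*(-1808 + v) = (4419 - 33*(25 - 4))*(-1808 + 946) = (4419 - 33*21)*(-862) = (4419 - 693)*(-862) = 3726*(-862) = -3211812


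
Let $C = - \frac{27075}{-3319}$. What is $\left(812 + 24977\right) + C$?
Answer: $\frac{85620766}{3319} \approx 25797.0$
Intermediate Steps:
$C = \frac{27075}{3319}$ ($C = \left(-27075\right) \left(- \frac{1}{3319}\right) = \frac{27075}{3319} \approx 8.1576$)
$\left(812 + 24977\right) + C = \left(812 + 24977\right) + \frac{27075}{3319} = 25789 + \frac{27075}{3319} = \frac{85620766}{3319}$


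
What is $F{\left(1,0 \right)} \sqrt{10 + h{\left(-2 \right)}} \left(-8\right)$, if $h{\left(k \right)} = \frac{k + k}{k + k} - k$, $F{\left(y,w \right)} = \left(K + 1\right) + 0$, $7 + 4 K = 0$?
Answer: $6 \sqrt{13} \approx 21.633$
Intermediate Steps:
$K = - \frac{7}{4}$ ($K = - \frac{7}{4} + \frac{1}{4} \cdot 0 = - \frac{7}{4} + 0 = - \frac{7}{4} \approx -1.75$)
$F{\left(y,w \right)} = - \frac{3}{4}$ ($F{\left(y,w \right)} = \left(- \frac{7}{4} + 1\right) + 0 = - \frac{3}{4} + 0 = - \frac{3}{4}$)
$h{\left(k \right)} = 1 - k$ ($h{\left(k \right)} = \frac{2 k}{2 k} - k = 2 k \frac{1}{2 k} - k = 1 - k$)
$F{\left(1,0 \right)} \sqrt{10 + h{\left(-2 \right)}} \left(-8\right) = - \frac{3 \sqrt{10 + \left(1 - -2\right)}}{4} \left(-8\right) = - \frac{3 \sqrt{10 + \left(1 + 2\right)}}{4} \left(-8\right) = - \frac{3 \sqrt{10 + 3}}{4} \left(-8\right) = - \frac{3 \sqrt{13}}{4} \left(-8\right) = 6 \sqrt{13}$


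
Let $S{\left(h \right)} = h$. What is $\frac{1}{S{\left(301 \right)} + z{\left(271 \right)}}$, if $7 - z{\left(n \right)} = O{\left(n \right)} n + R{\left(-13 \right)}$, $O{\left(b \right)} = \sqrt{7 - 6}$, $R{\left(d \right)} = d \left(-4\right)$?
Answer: $- \frac{1}{15} \approx -0.066667$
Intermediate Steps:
$R{\left(d \right)} = - 4 d$
$O{\left(b \right)} = 1$ ($O{\left(b \right)} = \sqrt{1} = 1$)
$z{\left(n \right)} = -45 - n$ ($z{\left(n \right)} = 7 - \left(1 n - -52\right) = 7 - \left(n + 52\right) = 7 - \left(52 + n\right) = -45 - n$)
$\frac{1}{S{\left(301 \right)} + z{\left(271 \right)}} = \frac{1}{301 - 316} = \frac{1}{-15} = - \frac{1}{15}$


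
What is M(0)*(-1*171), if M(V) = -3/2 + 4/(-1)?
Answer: 1881/2 ≈ 940.50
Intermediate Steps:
M(V) = -11/2 (M(V) = -3*1/2 + 4*(-1) = -3/2 - 4 = -11/2)
M(0)*(-1*171) = -(-11)*171/2 = -11/2*(-171) = 1881/2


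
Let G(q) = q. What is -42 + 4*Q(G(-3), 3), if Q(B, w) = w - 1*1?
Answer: -34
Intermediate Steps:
Q(B, w) = -1 + w (Q(B, w) = w - 1 = -1 + w)
-42 + 4*Q(G(-3), 3) = -42 + 4*(-1 + 3) = -42 + 4*2 = -42 + 8 = -34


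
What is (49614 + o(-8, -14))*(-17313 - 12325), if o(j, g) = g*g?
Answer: -1476268780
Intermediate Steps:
o(j, g) = g²
(49614 + o(-8, -14))*(-17313 - 12325) = (49614 + (-14)²)*(-17313 - 12325) = (49614 + 196)*(-29638) = 49810*(-29638) = -1476268780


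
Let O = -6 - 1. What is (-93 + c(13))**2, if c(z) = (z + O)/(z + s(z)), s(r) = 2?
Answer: 214369/25 ≈ 8574.8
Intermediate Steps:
O = -7
c(z) = (-7 + z)/(2 + z) (c(z) = (z - 7)/(z + 2) = (-7 + z)/(2 + z))
(-93 + c(13))**2 = (-93 + (-7 + 13)/(2 + 13))**2 = (-93 + 6/15)**2 = (-93 + (1/15)*6)**2 = (-93 + 2/5)**2 = (-463/5)**2 = 214369/25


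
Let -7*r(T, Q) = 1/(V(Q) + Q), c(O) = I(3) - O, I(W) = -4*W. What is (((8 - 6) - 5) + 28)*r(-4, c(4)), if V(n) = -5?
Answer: 25/147 ≈ 0.17007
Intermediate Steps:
c(O) = -12 - O (c(O) = -4*3 - O = -12 - O)
r(T, Q) = -1/(7*(-5 + Q))
(((8 - 6) - 5) + 28)*r(-4, c(4)) = (((8 - 6) - 5) + 28)*(-1/(-35 + 7*(-12 - 1*4))) = ((2 - 5) + 28)*(-1/(-35 + 7*(-12 - 4))) = (-3 + 28)*(-1/(-35 + 7*(-16))) = 25*(-1/(-35 - 112)) = 25*(-1/(-147)) = 25*(-1*(-1/147)) = 25*(1/147) = 25/147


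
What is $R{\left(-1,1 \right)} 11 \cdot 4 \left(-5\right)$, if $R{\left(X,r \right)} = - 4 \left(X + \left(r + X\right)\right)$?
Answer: $-880$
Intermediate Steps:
$R{\left(X,r \right)} = - 8 X - 4 r$ ($R{\left(X,r \right)} = - 4 \left(X + \left(X + r\right)\right) = - 4 \left(r + 2 X\right) = - 8 X - 4 r$)
$R{\left(-1,1 \right)} 11 \cdot 4 \left(-5\right) = \left(\left(-8\right) \left(-1\right) - 4\right) 11 \cdot 4 \left(-5\right) = \left(8 - 4\right) 11 \left(-20\right) = 4 \cdot 11 \left(-20\right) = 44 \left(-20\right) = -880$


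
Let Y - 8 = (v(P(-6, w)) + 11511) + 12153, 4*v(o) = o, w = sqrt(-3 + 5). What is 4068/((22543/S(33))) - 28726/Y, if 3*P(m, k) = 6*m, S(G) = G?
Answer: 2529851018/533570267 ≈ 4.7414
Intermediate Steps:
w = sqrt(2) ≈ 1.4142
P(m, k) = 2*m (P(m, k) = (6*m)/3 = 2*m)
v(o) = o/4
Y = 23669 (Y = 8 + (((2*(-6))/4 + 11511) + 12153) = 8 + (((1/4)*(-12) + 11511) + 12153) = 8 + ((-3 + 11511) + 12153) = 8 + (11508 + 12153) = 8 + 23661 = 23669)
4068/((22543/S(33))) - 28726/Y = 4068/((22543/33)) - 28726/23669 = 4068/((22543*(1/33))) - 28726*1/23669 = 4068/(22543/33) - 28726/23669 = 4068*(33/22543) - 28726/23669 = 134244/22543 - 28726/23669 = 2529851018/533570267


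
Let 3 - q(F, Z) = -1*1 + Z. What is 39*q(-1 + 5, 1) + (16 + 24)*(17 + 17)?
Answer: 1477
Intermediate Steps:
q(F, Z) = 4 - Z (q(F, Z) = 3 - (-1*1 + Z) = 3 - (-1 + Z) = 3 + (1 - Z) = 4 - Z)
39*q(-1 + 5, 1) + (16 + 24)*(17 + 17) = 39*(4 - 1*1) + (16 + 24)*(17 + 17) = 39*(4 - 1) + 40*34 = 39*3 + 1360 = 117 + 1360 = 1477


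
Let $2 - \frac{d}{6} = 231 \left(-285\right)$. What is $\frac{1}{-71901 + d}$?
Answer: $\frac{1}{323121} \approx 3.0948 \cdot 10^{-6}$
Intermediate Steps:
$d = 395022$ ($d = 12 - 6 \cdot 231 \left(-285\right) = 12 - -395010 = 12 + 395010 = 395022$)
$\frac{1}{-71901 + d} = \frac{1}{-71901 + 395022} = \frac{1}{323121}$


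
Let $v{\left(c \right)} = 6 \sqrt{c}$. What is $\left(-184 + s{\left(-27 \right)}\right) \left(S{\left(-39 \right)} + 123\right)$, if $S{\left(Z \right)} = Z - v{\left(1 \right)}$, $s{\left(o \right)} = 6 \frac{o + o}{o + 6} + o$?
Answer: $- \frac{106782}{7} \approx -15255.0$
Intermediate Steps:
$s{\left(o \right)} = o + \frac{12 o}{6 + o}$ ($s{\left(o \right)} = 6 \frac{2 o}{6 + o} + o = \frac{12 o}{6 + o} + o = o + \frac{12 o}{6 + o}$)
$S{\left(Z \right)} = -6 + Z$ ($S{\left(Z \right)} = Z - 6 \sqrt{1} = Z - 6 \cdot 1 = Z - 6 = -6 + Z$)
$\left(-184 + s{\left(-27 \right)}\right) \left(S{\left(-39 \right)} + 123\right) = \left(-184 - \frac{27 \left(18 - 27\right)}{6 - 27}\right) \left(\left(-6 - 39\right) + 123\right) = \left(-184 - 27 \frac{1}{-21} \left(-9\right)\right) \left(-45 + 123\right) = \left(-184 - \left(- \frac{9}{7}\right) \left(-9\right)\right) 78 = \left(-184 - \frac{81}{7}\right) 78 = \left(- \frac{1369}{7}\right) 78 = - \frac{106782}{7}$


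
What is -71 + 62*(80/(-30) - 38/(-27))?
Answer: -4025/27 ≈ -149.07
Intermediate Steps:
-71 + 62*(80/(-30) - 38/(-27)) = -71 + 62*(80*(-1/30) - 38*(-1/27)) = -71 + 62*(-8/3 + 38/27) = -71 + 62*(-34/27) = -71 - 2108/27 = -4025/27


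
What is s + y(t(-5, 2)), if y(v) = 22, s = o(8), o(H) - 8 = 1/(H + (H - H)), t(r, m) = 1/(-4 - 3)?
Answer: 241/8 ≈ 30.125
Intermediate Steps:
t(r, m) = -1/7 (t(r, m) = 1/(-7) = -1/7)
o(H) = 8 + 1/H (o(H) = 8 + 1/(H + (H - H)) = 8 + 1/(H + 0) = 8 + 1/H)
s = 65/8 (s = 8 + 1/8 = 65/8 ≈ 8.1250)
s + y(t(-5, 2)) = 65/8 + 22 = 241/8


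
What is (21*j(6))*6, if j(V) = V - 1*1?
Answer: 630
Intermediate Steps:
j(V) = -1 + V (j(V) = V - 1 = -1 + V)
(21*j(6))*6 = (21*(-1 + 6))*6 = (21*5)*6 = 105*6 = 630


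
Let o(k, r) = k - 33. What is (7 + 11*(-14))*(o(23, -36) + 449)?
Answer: -64533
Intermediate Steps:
o(k, r) = -33 + k
(7 + 11*(-14))*(o(23, -36) + 449) = (7 + 11*(-14))*((-33 + 23) + 449) = (7 - 154)*(-10 + 449) = -147*439 = -64533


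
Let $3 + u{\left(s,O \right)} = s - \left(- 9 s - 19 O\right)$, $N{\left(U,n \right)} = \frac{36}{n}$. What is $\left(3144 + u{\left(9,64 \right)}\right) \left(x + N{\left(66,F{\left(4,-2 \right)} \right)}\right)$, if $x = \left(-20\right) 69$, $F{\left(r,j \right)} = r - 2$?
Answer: $-6056814$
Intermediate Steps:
$F{\left(r,j \right)} = -2 + r$ ($F{\left(r,j \right)} = r - 2 = -2 + r$)
$x = -1380$
$u{\left(s,O \right)} = -3 + 10 s + 19 O$ ($u{\left(s,O \right)} = -3 + \left(s - \left(- 9 s - 19 O\right)\right) = -3 + \left(s - \left(- 19 O - 9 s\right)\right) = -3 + \left(s + \left(9 s + 19 O\right)\right) = -3 + \left(10 s + 19 O\right) = -3 + 10 s + 19 O$)
$\left(3144 + u{\left(9,64 \right)}\right) \left(x + N{\left(66,F{\left(4,-2 \right)} \right)}\right) = \left(3144 + \left(-3 + 10 \cdot 9 + 19 \cdot 64\right)\right) \left(-1380 + \frac{36}{-2 + 4}\right) = \left(3144 + \left(-3 + 90 + 1216\right)\right) \left(-1380 + \frac{36}{2}\right) = \left(3144 + 1303\right) \left(-1380 + 36 \cdot \frac{1}{2}\right) = 4447 \left(-1380 + 18\right) = 4447 \left(-1362\right) = -6056814$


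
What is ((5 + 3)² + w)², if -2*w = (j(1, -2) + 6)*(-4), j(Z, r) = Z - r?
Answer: 6724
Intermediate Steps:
w = 18 (w = -((1 - 1*(-2)) + 6)*(-4)/2 = -((1 + 2) + 6)*(-4)/2 = -(3 + 6)*(-4)/2 = -9*(-4)/2 = -½*(-36) = 18)
((5 + 3)² + w)² = ((5 + 3)² + 18)² = (8² + 18)² = (64 + 18)² = 82² = 6724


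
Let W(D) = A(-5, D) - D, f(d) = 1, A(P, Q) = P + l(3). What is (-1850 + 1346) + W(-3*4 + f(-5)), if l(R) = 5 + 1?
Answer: -492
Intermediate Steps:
l(R) = 6
A(P, Q) = 6 + P (A(P, Q) = P + 6 = 6 + P)
W(D) = 1 - D (W(D) = (6 - 5) - D = 1 - D)
(-1850 + 1346) + W(-3*4 + f(-5)) = (-1850 + 1346) + (1 - (-3*4 + 1)) = -504 + (1 - (-12 + 1)) = -504 + (1 - 1*(-11)) = -504 + (1 + 11) = -504 + 12 = -492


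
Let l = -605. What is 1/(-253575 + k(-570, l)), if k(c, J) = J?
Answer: -1/254180 ≈ -3.9342e-6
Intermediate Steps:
1/(-253575 + k(-570, l)) = 1/(-253575 - 605) = 1/(-254180) = -1/254180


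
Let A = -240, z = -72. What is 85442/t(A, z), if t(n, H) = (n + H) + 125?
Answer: -5026/11 ≈ -456.91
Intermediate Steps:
t(n, H) = 125 + H + n (t(n, H) = (H + n) + 125 = 125 + H + n)
85442/t(A, z) = 85442/(125 - 72 - 240) = 85442/(-187) = 85442*(-1/187) = -5026/11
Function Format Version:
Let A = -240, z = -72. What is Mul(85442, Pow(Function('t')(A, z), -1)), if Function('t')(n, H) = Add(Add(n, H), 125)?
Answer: Rational(-5026, 11) ≈ -456.91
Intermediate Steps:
Function('t')(n, H) = Add(125, H, n) (Function('t')(n, H) = Add(Add(H, n), 125) = Add(125, H, n))
Mul(85442, Pow(Function('t')(A, z), -1)) = Mul(85442, Pow(Add(125, -72, -240), -1)) = Mul(85442, Pow(-187, -1)) = Mul(85442, Rational(-1, 187)) = Rational(-5026, 11)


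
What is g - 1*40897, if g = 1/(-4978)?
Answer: -203585267/4978 ≈ -40897.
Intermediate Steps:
g = -1/4978 ≈ -0.00020088
g - 1*40897 = -1/4978 - 1*40897 = -1/4978 - 40897 = -203585267/4978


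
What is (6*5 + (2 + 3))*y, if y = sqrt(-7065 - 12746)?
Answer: 35*I*sqrt(19811) ≈ 4926.3*I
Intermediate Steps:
y = I*sqrt(19811) (y = sqrt(-19811) = I*sqrt(19811) ≈ 140.75*I)
(6*5 + (2 + 3))*y = (6*5 + (2 + 3))*(I*sqrt(19811)) = (30 + 5)*(I*sqrt(19811)) = 35*(I*sqrt(19811)) = 35*I*sqrt(19811)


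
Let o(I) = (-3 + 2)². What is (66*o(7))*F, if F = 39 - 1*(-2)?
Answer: 2706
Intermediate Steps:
o(I) = 1 (o(I) = (-1)² = 1)
F = 41 (F = 39 + 2 = 41)
(66*o(7))*F = (66*1)*41 = 66*41 = 2706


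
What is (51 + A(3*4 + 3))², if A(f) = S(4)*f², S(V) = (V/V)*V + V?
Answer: 3426201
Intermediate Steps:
S(V) = 2*V (S(V) = 1*V + V = V + V = 2*V)
A(f) = 8*f² (A(f) = (2*4)*f² = 8*f²)
(51 + A(3*4 + 3))² = (51 + 8*(3*4 + 3)²)² = (51 + 8*(12 + 3)²)² = (51 + 8*15²)² = (51 + 8*225)² = (51 + 1800)² = 1851² = 3426201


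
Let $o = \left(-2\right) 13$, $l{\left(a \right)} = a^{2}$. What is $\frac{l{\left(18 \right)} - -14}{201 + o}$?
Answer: $\frac{338}{175} \approx 1.9314$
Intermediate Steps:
$o = -26$
$\frac{l{\left(18 \right)} - -14}{201 + o} = \frac{18^{2} - -14}{201 - 26} = \frac{324 + \left(16 - 2\right)}{175} = \left(324 + 14\right) \frac{1}{175} = 338 \cdot \frac{1}{175} = \frac{338}{175}$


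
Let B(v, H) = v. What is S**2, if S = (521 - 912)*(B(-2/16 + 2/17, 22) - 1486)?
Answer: 21606051429361/64 ≈ 3.3759e+11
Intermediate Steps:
S = 4648231/8 (S = (521 - 912)*((-2/16 + 2/17) - 1486) = -391*((-2*1/16 + 2*(1/17)) - 1486) = -391*((-1/8 + 2/17) - 1486) = -391*(-1/136 - 1486) = -391*(-202097/136) = 4648231/8 ≈ 5.8103e+5)
S**2 = (4648231/8)**2 = 21606051429361/64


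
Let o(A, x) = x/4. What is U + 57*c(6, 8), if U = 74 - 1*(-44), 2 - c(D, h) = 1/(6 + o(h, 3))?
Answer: 2012/9 ≈ 223.56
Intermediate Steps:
o(A, x) = x/4 (o(A, x) = x*(1/4) = x/4)
c(D, h) = 50/27 (c(D, h) = 2 - 1/(6 + (1/4)*3) = 2 - 1/(6 + 3/4) = 2 - 1/27/4 = 2 - 1*4/27 = 2 - 4/27 = 50/27)
U = 118 (U = 74 + 44 = 118)
U + 57*c(6, 8) = 118 + 57*(50/27) = 118 + 950/9 = 2012/9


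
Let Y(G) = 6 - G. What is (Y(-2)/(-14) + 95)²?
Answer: 436921/49 ≈ 8916.8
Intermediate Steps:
(Y(-2)/(-14) + 95)² = ((6 - 1*(-2))/(-14) + 95)² = (-(6 + 2)/14 + 95)² = (-1/14*8 + 95)² = (-4/7 + 95)² = (661/7)² = 436921/49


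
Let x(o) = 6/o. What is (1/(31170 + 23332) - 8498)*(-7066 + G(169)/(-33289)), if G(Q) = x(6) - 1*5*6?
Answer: 108944044426009775/1814317078 ≈ 6.0047e+7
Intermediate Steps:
G(Q) = -29 (G(Q) = 6/6 - 1*5*6 = 6*(⅙) - 5*6 = 1 - 30 = -29)
(1/(31170 + 23332) - 8498)*(-7066 + G(169)/(-33289)) = (1/(31170 + 23332) - 8498)*(-7066 - 29/(-33289)) = (1/54502 - 8498)*(-7066 - 29*(-1/33289)) = (1/54502 - 8498)*(-7066 + 29/33289) = -463157995/54502*(-235220045/33289) = 108944044426009775/1814317078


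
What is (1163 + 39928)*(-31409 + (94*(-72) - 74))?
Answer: -1571771841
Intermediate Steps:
(1163 + 39928)*(-31409 + (94*(-72) - 74)) = 41091*(-31409 + (-6768 - 74)) = 41091*(-31409 - 6842) = 41091*(-38251) = -1571771841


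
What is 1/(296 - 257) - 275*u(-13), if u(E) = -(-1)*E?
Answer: 139426/39 ≈ 3575.0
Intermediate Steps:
u(E) = E
1/(296 - 257) - 275*u(-13) = 1/(296 - 257) - 275*(-13) = 1/39 + 3575 = 139426/39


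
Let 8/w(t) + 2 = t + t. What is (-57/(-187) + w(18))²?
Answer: 10201/34969 ≈ 0.29172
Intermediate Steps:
w(t) = 8/(-2 + 2*t) (w(t) = 8/(-2 + (t + t)) = 8/(-2 + 2*t))
(-57/(-187) + w(18))² = (-57/(-187) + 4/(-1 + 18))² = (-57*(-1/187) + 4/17)² = (57/187 + 4*(1/17))² = (57/187 + 4/17)² = (101/187)² = 10201/34969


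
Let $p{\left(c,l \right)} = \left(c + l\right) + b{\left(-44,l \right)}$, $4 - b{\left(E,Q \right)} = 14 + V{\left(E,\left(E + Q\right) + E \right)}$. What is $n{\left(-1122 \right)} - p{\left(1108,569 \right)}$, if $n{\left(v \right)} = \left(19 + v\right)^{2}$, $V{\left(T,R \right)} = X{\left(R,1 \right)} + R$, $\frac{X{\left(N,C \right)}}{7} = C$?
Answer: $1215430$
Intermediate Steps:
$X{\left(N,C \right)} = 7 C$
$V{\left(T,R \right)} = 7 + R$ ($V{\left(T,R \right)} = 7 \cdot 1 + R = 7 + R$)
$b{\left(E,Q \right)} = -17 - Q - 2 E$ ($b{\left(E,Q \right)} = 4 - \left(14 + \left(7 + \left(\left(E + Q\right) + E\right)\right)\right) = 4 - \left(14 + \left(7 + \left(Q + 2 E\right)\right)\right) = 4 - \left(14 + \left(7 + Q + 2 E\right)\right) = 4 - \left(21 + Q + 2 E\right) = -17 - Q - 2 E$)
$p{\left(c,l \right)} = 71 + c$ ($p{\left(c,l \right)} = \left(c + l\right) - \left(-71 + l\right) = 71 + c$)
$n{\left(-1122 \right)} - p{\left(1108,569 \right)} = \left(19 - 1122\right)^{2} - \left(71 + 1108\right) = \left(-1103\right)^{2} - 1179 = 1216609 - 1179 = 1215430$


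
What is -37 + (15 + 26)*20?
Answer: 783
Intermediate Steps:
-37 + (15 + 26)*20 = -37 + 41*20 = -37 + 820 = 783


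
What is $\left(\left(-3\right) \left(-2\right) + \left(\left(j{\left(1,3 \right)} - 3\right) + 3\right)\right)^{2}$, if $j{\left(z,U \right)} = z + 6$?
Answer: $169$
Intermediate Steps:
$j{\left(z,U \right)} = 6 + z$
$\left(\left(-3\right) \left(-2\right) + \left(\left(j{\left(1,3 \right)} - 3\right) + 3\right)\right)^{2} = \left(\left(-3\right) \left(-2\right) + \left(\left(\left(6 + 1\right) - 3\right) + 3\right)\right)^{2} = \left(6 + \left(\left(7 - 3\right) + 3\right)\right)^{2} = \left(6 + \left(4 + 3\right)\right)^{2} = \left(6 + 7\right)^{2} = 13^{2} = 169$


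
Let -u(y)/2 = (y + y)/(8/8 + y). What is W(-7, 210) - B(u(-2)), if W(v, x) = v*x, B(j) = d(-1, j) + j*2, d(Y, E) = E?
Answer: -1446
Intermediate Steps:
u(y) = -4*y/(1 + y) (u(y) = -2*(y + y)/(8/8 + y) = -2*2*y/(8*(1/8) + y) = -2*2*y/(1 + y) = -4*y/(1 + y))
B(j) = 3*j (B(j) = j + j*2 = j + 2*j = 3*j)
W(-7, 210) - B(u(-2)) = -7*210 - 3*(-4*(-2)/(1 - 2)) = -1470 - 3*(-4*(-2)/(-1)) = -1470 - 3*(-4*(-2)*(-1)) = -1470 - 3*(-8) = -1470 - 1*(-24) = -1470 + 24 = -1446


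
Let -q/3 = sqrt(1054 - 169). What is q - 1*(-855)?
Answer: 855 - 3*sqrt(885) ≈ 765.75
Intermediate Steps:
q = -3*sqrt(885) (q = -3*sqrt(1054 - 169) = -3*sqrt(885) ≈ -89.247)
q - 1*(-855) = -3*sqrt(885) - 1*(-855) = -3*sqrt(885) + 855 = 855 - 3*sqrt(885)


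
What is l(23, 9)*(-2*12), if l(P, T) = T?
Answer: -216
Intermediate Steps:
l(23, 9)*(-2*12) = 9*(-2*12) = 9*(-24) = -216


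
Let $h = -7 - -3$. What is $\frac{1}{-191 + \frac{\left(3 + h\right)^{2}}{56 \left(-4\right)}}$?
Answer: $- \frac{224}{42785} \approx -0.0052355$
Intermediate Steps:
$h = -4$ ($h = -7 + 3 = -4$)
$\frac{1}{-191 + \frac{\left(3 + h\right)^{2}}{56 \left(-4\right)}} = \frac{1}{-191 + \frac{\left(3 - 4\right)^{2}}{56 \left(-4\right)}} = \frac{1}{-191 + \frac{\left(-1\right)^{2}}{-224}} = \frac{1}{-191 + 1 \left(- \frac{1}{224}\right)} = \frac{1}{-191 - \frac{1}{224}} = \frac{1}{- \frac{42785}{224}} = - \frac{224}{42785}$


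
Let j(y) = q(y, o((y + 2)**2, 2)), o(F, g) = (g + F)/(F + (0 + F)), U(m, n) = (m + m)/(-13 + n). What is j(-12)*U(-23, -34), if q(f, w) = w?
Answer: 1173/2350 ≈ 0.49915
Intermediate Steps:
U(m, n) = 2*m/(-13 + n) (U(m, n) = (2*m)/(-13 + n) = 2*m/(-13 + n))
o(F, g) = (F + g)/(2*F) (o(F, g) = (F + g)/(F + F) = (F + g)/((2*F)) = (F + g)*(1/(2*F)) = (F + g)/(2*F))
j(y) = (2 + (2 + y)**2)/(2*(2 + y)**2) (j(y) = ((y + 2)**2 + 2)/(2*((y + 2)**2)) = ((2 + y)**2 + 2)/(2*((2 + y)**2)) = (2 + (2 + y)**2)/(2*(2 + y)**2))
j(-12)*U(-23, -34) = (1/2 + (2 - 12)**(-2))*(2*(-23)/(-13 - 34)) = (1/2 + (-10)**(-2))*(2*(-23)/(-47)) = (1/2 + 1/100)*(2*(-23)*(-1/47)) = (51/100)*(46/47) = 1173/2350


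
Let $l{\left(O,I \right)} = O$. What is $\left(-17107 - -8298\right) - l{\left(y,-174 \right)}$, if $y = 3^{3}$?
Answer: $-8836$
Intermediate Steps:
$y = 27$
$\left(-17107 - -8298\right) - l{\left(y,-174 \right)} = \left(-17107 - -8298\right) - 27 = \left(-17107 + 8298\right) - 27 = -8809 - 27 = -8836$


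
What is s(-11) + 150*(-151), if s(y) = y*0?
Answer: -22650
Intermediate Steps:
s(y) = 0
s(-11) + 150*(-151) = 0 + 150*(-151) = 0 - 22650 = -22650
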